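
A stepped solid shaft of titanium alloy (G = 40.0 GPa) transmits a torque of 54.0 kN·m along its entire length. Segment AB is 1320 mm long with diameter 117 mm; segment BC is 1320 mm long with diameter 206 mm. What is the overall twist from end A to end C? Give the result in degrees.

6.13°

J_AB = π(0.117)⁴/32 = 1.84×10^-5 m⁴; J_BC = π(0.206)⁴/32 = 1.77×10^-4 m⁴.
θ = (T/G)·Σ L_i/J_i = (54000/40.0×10⁹)·(1.32/1.84×10^-5 + 1.32/1.77×10^-4) = 0.1069 rad.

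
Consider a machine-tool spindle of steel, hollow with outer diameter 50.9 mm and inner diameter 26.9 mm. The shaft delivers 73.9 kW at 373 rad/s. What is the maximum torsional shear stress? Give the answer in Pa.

8.30e6 Pa

ω = 373 rad/s, so T = P/ω = 73.9×10³ / 373.0 = 198.1 N·m.
J = π(d_o⁴ − d_i⁴)/32 = π(0.0509⁴ − 0.0269⁴)/32 = 6.076×10^-7 m⁴.
τ_max = T·r/J = 198.1 × 0.0255 / 6.076×10^-7 = 8.299×10^6 Pa.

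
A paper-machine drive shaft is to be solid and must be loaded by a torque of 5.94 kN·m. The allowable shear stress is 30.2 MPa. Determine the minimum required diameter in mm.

For a solid shaft τ_max = 16T/(πd³), so d = (16T/(π τ_allow))^(1/3) = (16·5940/(π·3.02×10^7))^(1/3) = 0.1001 m.

100 mm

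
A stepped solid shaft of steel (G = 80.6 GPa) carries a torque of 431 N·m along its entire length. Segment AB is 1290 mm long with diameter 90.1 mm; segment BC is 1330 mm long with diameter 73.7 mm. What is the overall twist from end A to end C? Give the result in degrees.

0.202°

J_AB = π(0.0901)⁴/32 = 6.47×10^-6 m⁴; J_BC = π(0.0737)⁴/32 = 2.90×10^-6 m⁴.
θ = (T/G)·Σ L_i/J_i = (431.0/80.6×10⁹)·(1.29/6.47×10^-6 + 1.33/2.90×10^-6) = 3.522×10^-3 rad.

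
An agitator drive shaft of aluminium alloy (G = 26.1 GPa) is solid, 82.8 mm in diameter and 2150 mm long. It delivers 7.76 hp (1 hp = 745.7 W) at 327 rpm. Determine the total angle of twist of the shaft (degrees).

ω = 2π·327/60 = 34.24 rad/s, so T = P/ω = 7.76×745.7 / 34.24 = 169.0 N·m.
J = πd⁴/32 = π(0.0828)⁴/32 = 4.614×10^-6 m⁴.
θ = T·L/(G·J) = 169.0 × 2.15 / (26.1×10⁹ × 4.614×10^-6) = 3.017×10^-3 rad.

0.173°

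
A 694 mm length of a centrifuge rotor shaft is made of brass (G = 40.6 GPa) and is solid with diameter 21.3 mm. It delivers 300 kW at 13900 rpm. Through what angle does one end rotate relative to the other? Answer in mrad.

174 mrad

ω = 2π·13900/60 = 1456 rad/s, so T = P/ω = 300×10³ / 1456 = 206.1 N·m.
J = πd⁴/32 = π(0.0213)⁴/32 = 2.021×10^-8 m⁴.
θ = T·L/(G·J) = 206.1 × 0.694 / (40.6×10⁹ × 2.021×10^-8) = 0.1743 rad.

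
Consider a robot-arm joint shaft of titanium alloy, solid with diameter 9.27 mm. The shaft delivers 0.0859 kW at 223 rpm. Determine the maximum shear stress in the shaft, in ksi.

ω = 2π·223/60 = 23.35 rad/s, so T = P/ω = 0.0859×10³ / 23.35 = 3.678 N·m.
J = πd⁴/32 = π(0.00927)⁴/32 = 7.250×10^-10 m⁴.
τ_max = T·r/J = 3.678 × 0.00463 / 7.250×10^-10 = 2.352×10^7 Pa.

3.41 ksi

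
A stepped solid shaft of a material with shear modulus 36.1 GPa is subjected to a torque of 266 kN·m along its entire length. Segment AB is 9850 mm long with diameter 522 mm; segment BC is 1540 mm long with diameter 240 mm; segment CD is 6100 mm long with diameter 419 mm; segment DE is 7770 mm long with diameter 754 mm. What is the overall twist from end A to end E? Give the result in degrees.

J_AB = π(0.522)⁴/32 = 7.29×10^-3 m⁴; J_BC = π(0.240)⁴/32 = 3.26×10^-4 m⁴; J_CD = π(0.419)⁴/32 = 3.03×10^-3 m⁴; J_DE = π(0.754)⁴/32 = 0.0317 m⁴.
θ = (T/G)·Σ L_i/J_i = (266000/36.1×10⁹)·(9.85/7.29×10^-3 + 1.54/3.26×10^-4 + 6.10/3.03×10^-3 + 7.77/0.0317) = 0.06145 rad.

3.52°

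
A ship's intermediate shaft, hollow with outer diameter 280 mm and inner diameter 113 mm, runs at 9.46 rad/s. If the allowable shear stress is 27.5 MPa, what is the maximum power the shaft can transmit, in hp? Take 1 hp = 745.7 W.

J = π(d_o⁴ − d_i⁴)/32 = π(0.280⁴ − 0.113⁴)/32 = 5.874×10^-4 m⁴.
T_max = τ_allow·J/r = 2.75×10^7 × 5.874×10^-4 / 0.140 = 115400 N·m.
ω = 9.46 rad/s, so P_max = T_max·ω = 1.092×10^6 W.

1460 hp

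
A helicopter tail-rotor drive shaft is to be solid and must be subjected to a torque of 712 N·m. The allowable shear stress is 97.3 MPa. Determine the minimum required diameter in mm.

33.4 mm

For a solid shaft τ_max = 16T/(πd³), so d = (16T/(π τ_allow))^(1/3) = (16·712.0/(π·9.73×10^7))^(1/3) = 0.03340 m.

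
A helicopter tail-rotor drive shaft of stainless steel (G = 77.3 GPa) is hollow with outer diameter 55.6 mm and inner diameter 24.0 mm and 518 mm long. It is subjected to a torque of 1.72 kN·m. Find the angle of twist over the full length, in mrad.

12.7 mrad

J = π(d_o⁴ − d_i⁴)/32 = π(0.0556⁴ − 0.0240⁴)/32 = 9.056×10^-7 m⁴.
θ = T·L/(G·J) = 1720 × 0.518 / (77.3×10⁹ × 9.056×10^-7) = 0.01273 rad.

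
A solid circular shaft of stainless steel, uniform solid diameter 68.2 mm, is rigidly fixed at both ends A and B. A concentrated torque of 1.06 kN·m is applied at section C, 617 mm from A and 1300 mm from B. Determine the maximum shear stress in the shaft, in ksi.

1.67 ksi

With uniform GJ and both ends fixed, compatibility θ_AC = θ_CB gives T_A·a = T_B·b, together with T_A + T_B = T₀.
T_A = T₀·b/(a+b) = 1060·1300/1917 = 718.8 N·m; T_B = 341.2 N·m.
τ in each portion: τ_AC = 1.15×10^7 Pa, τ_CB = 5.48×10^6 Pa; maximum is in AC.
τ_max = T_AC·r/J = 718.8·0.0341/2.12×10^-6 = 1.154×10^7 Pa.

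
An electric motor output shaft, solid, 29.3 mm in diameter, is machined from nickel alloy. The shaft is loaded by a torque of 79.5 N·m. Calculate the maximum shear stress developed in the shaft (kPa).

J = πd⁴/32 = π(0.0293)⁴/32 = 7.236×10^-8 m⁴.
τ_max = T·r/J = 79.50 × 0.0146 / 7.236×10^-8 = 1.610×10^7 Pa.

16100 kPa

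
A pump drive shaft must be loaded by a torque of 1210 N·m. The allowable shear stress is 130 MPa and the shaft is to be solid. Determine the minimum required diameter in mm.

For a solid shaft τ_max = 16T/(πd³), so d = (16T/(π τ_allow))^(1/3) = (16·1210/(π·1.30×10^8))^(1/3) = 0.03619 m.

36.2 mm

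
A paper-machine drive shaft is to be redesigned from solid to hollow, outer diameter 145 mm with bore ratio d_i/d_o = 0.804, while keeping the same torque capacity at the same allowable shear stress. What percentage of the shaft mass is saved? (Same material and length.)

49.3 %

Equal τ_max and T ⇒ the solid shaft needs d_s³ = d_o³(1−k⁴), so d_s = 145·(1−0.804⁴)^(1/3) = 121.1 mm.
Area ratio A_h/A_s = d_o²(1−k²)/d_s² = (1−k²)/(1−k⁴)^(2/3) = 0.5072.
Mass saving = 1 − 0.5072 = 49.3 %.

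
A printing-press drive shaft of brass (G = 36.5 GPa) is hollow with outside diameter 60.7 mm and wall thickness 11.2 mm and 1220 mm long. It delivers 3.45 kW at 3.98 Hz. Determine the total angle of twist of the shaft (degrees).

0.236°

ω = 2π·3.98 = 25.01 rad/s, so T = P/ω = 3.45×10³ / 25.01 = 138.0 N·m.
J = π(d_o⁴ − d_i⁴)/32 = π(0.0607⁴ − 0.0383⁴)/32 = 1.122×10^-6 m⁴.
θ = T·L/(G·J) = 138.0 × 1.22 / (36.5×10⁹ × 1.122×10^-6) = 4.112×10^-3 rad.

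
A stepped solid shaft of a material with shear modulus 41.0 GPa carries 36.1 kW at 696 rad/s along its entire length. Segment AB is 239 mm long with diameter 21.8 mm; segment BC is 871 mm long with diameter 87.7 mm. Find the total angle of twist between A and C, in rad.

ω = 696 rad/s, so T = P/ω = 36.1×10³ / 696.0 = 51.87 N·m.
J_AB = π(0.0218)⁴/32 = 2.22×10^-8 m⁴; J_BC = π(0.0877)⁴/32 = 5.81×10^-6 m⁴.
θ = (T/G)·Σ L_i/J_i = (51.87/41.0×10⁹)·(0.239/2.22×10^-8 + 0.871/5.81×10^-6) = 0.01383 rad.

0.0138 rad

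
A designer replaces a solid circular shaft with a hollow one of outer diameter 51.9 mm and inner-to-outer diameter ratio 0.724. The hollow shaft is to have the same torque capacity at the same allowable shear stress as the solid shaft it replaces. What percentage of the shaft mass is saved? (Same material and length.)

41.1 %

Equal τ_max and T ⇒ the solid shaft needs d_s³ = d_o³(1−k⁴), so d_s = 51.9·(1−0.724⁴)^(1/3) = 46.63 mm.
Area ratio A_h/A_s = d_o²(1−k²)/d_s² = (1−k²)/(1−k⁴)^(2/3) = 0.5895.
Mass saving = 1 − 0.5895 = 41.1 %.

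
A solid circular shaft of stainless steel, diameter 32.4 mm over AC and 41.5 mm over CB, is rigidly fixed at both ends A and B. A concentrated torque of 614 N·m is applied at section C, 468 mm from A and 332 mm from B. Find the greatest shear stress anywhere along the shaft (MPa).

Compatibility: T_A·a/J_AC = T_B·b/J_CB with T_A + T_B = T₀.
J_AC = 1.08×10^-7 m⁴, J_CB = 2.91×10^-7 m⁴, so T_A = T₀·(J_AC/a)/((J_AC/a)+(J_CB/b)) = 128.1 N·m, T_B = 485.9 N·m.
τ in each portion: τ_AC = 1.92×10^7 Pa, τ_CB = 3.46×10^7 Pa; maximum is in CB.
τ_max = T_CB·r/J = 485.9·0.0208/2.91×10^-7 = 3.463×10^7 Pa.

34.6 MPa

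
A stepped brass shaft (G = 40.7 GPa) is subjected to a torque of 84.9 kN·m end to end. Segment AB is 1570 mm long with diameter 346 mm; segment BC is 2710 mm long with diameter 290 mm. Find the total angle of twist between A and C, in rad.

J_AB = π(0.346)⁴/32 = 1.41×10^-3 m⁴; J_BC = π(0.290)⁴/32 = 6.94×10^-4 m⁴.
θ = (T/G)·Σ L_i/J_i = (84900/40.7×10⁹)·(1.57/1.41×10^-3 + 2.71/6.94×10^-4) = 0.01047 rad.

0.0105 rad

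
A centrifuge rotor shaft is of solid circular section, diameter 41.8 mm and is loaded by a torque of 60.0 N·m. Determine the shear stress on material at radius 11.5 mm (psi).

J = πd⁴/32 = π(0.0418)⁴/32 = 2.997×10^-7 m⁴.
Shear stress varies linearly with radius: τ = T·r/J = 60.00 × 0.0115 / 2.997×10^-7 = 2.302×10^6 Pa.

334 psi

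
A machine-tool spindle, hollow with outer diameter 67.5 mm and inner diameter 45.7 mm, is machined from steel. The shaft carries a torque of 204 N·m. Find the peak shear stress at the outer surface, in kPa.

4280 kPa

J = π(d_o⁴ − d_i⁴)/32 = π(0.0675⁴ − 0.0457⁴)/32 = 1.610×10^-6 m⁴.
τ_max = T·r/J = 204.0 × 0.0338 / 1.610×10^-6 = 4.277×10^6 Pa.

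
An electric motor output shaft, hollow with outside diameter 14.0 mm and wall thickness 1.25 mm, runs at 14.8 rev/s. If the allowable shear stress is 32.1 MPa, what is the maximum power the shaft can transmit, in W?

J = π(d_o⁴ − d_i⁴)/32 = π(0.0140⁴ − 0.0115⁴)/32 = 2.054×10^-9 m⁴.
T_max = τ_allow·J/r = 3.21×10^7 × 2.054×10^-9 / 0.00700 = 9.421 N·m.
ω = 2π·14.8 = 92.99 rad/s, so P_max = T_max·ω = 876.1 W.

876 W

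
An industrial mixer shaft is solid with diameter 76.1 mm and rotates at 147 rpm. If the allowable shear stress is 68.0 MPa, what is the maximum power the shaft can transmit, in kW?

J = πd⁴/32 = π(0.0761)⁴/32 = 3.293×10^-6 m⁴.
T_max = τ_allow·J/r = 6.80×10^7 × 3.293×10^-6 / 0.0381 = 5884 N·m.
ω = 2π·147/60 = 15.39 rad/s, so P_max = T_max·ω = 9.058×10^4 W.

90.6 kW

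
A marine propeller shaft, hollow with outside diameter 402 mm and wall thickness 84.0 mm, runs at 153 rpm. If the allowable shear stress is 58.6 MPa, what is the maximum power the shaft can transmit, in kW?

10600 kW

J = π(d_o⁴ − d_i⁴)/32 = π(0.402⁴ − 0.234⁴)/32 = 2.270×10^-3 m⁴.
T_max = τ_allow·J/r = 5.86×10^7 × 2.270×10^-3 / 0.201 = 661700 N·m.
ω = 2π·153/60 = 16.02 rad/s, so P_max = T_max·ω = 1.060×10^7 W.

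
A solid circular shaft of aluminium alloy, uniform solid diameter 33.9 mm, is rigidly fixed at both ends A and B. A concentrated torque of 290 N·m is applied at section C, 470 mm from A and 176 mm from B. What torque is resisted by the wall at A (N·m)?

With uniform GJ and both ends fixed, compatibility θ_AC = θ_CB gives T_A·a = T_B·b, together with T_A + T_B = T₀.
T_A = T₀·b/(a+b) = 290.0·176/646.0 = 79.01 N·m; T_B = 211.0 N·m.

79.0 N·m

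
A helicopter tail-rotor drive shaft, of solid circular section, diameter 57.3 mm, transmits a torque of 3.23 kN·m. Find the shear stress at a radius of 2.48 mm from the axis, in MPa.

J = πd⁴/32 = π(0.0573)⁴/32 = 1.058×10^-6 m⁴.
Shear stress varies linearly with radius: τ = T·r/J = 3230 × 0.00248 / 1.058×10^-6 = 7.569×10^6 Pa.

7.57 MPa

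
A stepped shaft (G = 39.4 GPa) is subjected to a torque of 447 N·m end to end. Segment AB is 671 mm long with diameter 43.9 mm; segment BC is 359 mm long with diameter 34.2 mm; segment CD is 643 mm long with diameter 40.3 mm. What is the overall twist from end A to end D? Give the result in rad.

J_AB = π(0.0439)⁴/32 = 3.65×10^-7 m⁴; J_BC = π(0.0342)⁴/32 = 1.34×10^-7 m⁴; J_CD = π(0.0403)⁴/32 = 2.59×10^-7 m⁴.
θ = (T/G)·Σ L_i/J_i = (447.0/39.4×10⁹)·(0.671/3.65×10^-7 + 0.359/1.34×10^-7 + 0.643/2.59×10^-7) = 0.07937 rad.

0.0794 rad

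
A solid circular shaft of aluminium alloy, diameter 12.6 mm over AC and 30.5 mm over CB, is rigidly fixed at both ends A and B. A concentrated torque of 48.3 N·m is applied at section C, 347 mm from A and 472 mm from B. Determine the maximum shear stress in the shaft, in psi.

Compatibility: T_A·a/J_AC = T_B·b/J_CB with T_A + T_B = T₀.
J_AC = 2.47×10^-9 m⁴, J_CB = 8.50×10^-8 m⁴, so T_A = T₀·(J_AC/a)/((J_AC/a)+(J_CB/b)) = 1.841 N·m, T_B = 46.46 N·m.
τ in each portion: τ_AC = 4.69×10^6 Pa, τ_CB = 8.34×10^6 Pa; maximum is in CB.
τ_max = T_CB·r/J = 46.46·0.0152/8.50×10^-8 = 8.340×10^6 Pa.

1210 psi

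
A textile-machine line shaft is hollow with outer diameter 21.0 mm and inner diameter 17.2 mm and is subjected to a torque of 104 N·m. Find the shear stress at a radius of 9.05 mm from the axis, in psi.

J = π(d_o⁴ − d_i⁴)/32 = π(0.0210⁴ − 0.0172⁴)/32 = 1.050×10^-8 m⁴.
Shear stress varies linearly with radius: τ = T·r/J = 104.0 × 0.00905 / 1.050×10^-8 = 8.963×10^7 Pa.

13000 psi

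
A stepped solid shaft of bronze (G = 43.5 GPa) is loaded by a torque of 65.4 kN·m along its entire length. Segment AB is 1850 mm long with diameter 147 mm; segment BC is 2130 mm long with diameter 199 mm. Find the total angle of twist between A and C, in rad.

J_AB = π(0.147)⁴/32 = 4.58×10^-5 m⁴; J_BC = π(0.199)⁴/32 = 1.54×10^-4 m⁴.
θ = (T/G)·Σ L_i/J_i = (65400/43.5×10⁹)·(1.85/4.58×10^-5 + 2.13/1.54×10^-4) = 0.08147 rad.

0.0815 rad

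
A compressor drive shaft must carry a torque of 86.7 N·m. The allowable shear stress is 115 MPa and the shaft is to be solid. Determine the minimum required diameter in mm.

For a solid shaft τ_max = 16T/(πd³), so d = (16T/(π τ_allow))^(1/3) = (16·86.70/(π·1.15×10^8))^(1/3) = 0.01566 m.

15.7 mm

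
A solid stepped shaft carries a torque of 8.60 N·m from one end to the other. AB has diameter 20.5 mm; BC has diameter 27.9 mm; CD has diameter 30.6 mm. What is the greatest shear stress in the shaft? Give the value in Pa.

5.08e6 Pa

Under the same torque, τ_max = 16T/(πd³) is largest where d is smallest — segment AB (d = 20.5 mm).
τ_max = 16·8.600/(π·(0.0205)³) = 5.084×10^6 Pa.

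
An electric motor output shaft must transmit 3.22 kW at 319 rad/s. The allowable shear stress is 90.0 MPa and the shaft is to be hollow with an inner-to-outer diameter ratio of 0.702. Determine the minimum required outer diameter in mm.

ω = 319 rad/s, so T = P/ω = 3.22×10³ / 319.0 = 10.09 N·m.
For a hollow shaft with d_i/d_o = 0.702: τ_max = 16T/(π d_o³ (1−k⁴)), so d_o = [16T/(π τ_allow (1−k⁴))]^(1/3) = [16·10.09/(π·9.00×10^7·0.7571)]^(1/3) = 0.009103 m.

9.10 mm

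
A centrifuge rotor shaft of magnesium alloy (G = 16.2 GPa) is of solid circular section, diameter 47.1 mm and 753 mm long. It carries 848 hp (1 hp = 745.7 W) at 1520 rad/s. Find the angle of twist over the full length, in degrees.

2.29°

ω = 1520 rad/s, so T = P/ω = 848×745.7 / 1520 = 416.0 N·m.
J = πd⁴/32 = π(0.0471)⁴/32 = 4.832×10^-7 m⁴.
θ = T·L/(G·J) = 416.0 × 0.753 / (16.2×10⁹ × 4.832×10^-7) = 0.04002 rad.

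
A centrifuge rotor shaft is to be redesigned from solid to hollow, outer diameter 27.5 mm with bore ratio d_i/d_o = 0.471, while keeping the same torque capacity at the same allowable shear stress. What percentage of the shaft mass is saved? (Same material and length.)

19.5 %

Equal τ_max and T ⇒ the solid shaft needs d_s³ = d_o³(1−k⁴), so d_s = 27.5·(1−0.471⁴)^(1/3) = 27.04 mm.
Area ratio A_h/A_s = d_o²(1−k²)/d_s² = (1−k²)/(1−k⁴)^(2/3) = 0.8048.
Mass saving = 1 − 0.8048 = 19.5 %.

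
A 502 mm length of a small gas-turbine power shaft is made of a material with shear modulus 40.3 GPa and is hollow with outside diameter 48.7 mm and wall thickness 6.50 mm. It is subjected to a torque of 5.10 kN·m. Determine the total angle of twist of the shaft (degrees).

J = π(d_o⁴ − d_i⁴)/32 = π(0.0487⁴ − 0.0357⁴)/32 = 3.928×10^-7 m⁴.
θ = T·L/(G·J) = 5100 × 0.502 / (40.3×10⁹ × 3.928×10^-7) = 0.1618 rad.

9.27°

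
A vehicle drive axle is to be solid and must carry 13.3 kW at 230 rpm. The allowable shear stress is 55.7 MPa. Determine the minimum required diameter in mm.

ω = 2π·230/60 = 24.09 rad/s, so T = P/ω = 13.3×10³ / 24.09 = 552.2 N·m.
For a solid shaft τ_max = 16T/(πd³), so d = (16T/(π τ_allow))^(1/3) = (16·552.2/(π·5.57×10^7))^(1/3) = 0.03696 m.

37.0 mm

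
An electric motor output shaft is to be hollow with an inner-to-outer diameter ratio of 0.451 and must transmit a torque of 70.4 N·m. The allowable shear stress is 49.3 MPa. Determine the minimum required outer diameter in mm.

For a hollow shaft with d_i/d_o = 0.451: τ_max = 16T/(π d_o³ (1−k⁴)), so d_o = [16T/(π τ_allow (1−k⁴))]^(1/3) = [16·70.40/(π·4.93×10^7·0.9586)]^(1/3) = 0.01965 m.

19.6 mm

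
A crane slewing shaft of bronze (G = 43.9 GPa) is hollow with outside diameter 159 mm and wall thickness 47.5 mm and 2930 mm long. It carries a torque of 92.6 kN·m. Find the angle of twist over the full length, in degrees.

5.80°

J = π(d_o⁴ − d_i⁴)/32 = π(0.159⁴ − 0.0640⁴)/32 = 6.110×10^-5 m⁴.
θ = T·L/(G·J) = 92600 × 2.93 / (43.9×10⁹ × 6.110×10^-5) = 0.1012 rad.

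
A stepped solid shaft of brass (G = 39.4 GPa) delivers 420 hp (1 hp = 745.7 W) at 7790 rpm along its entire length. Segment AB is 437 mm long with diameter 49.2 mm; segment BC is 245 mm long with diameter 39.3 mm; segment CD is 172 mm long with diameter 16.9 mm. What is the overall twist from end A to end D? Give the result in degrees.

ω = 2π·7790/60 = 815.8 rad/s, so T = P/ω = 420×745.7 / 815.8 = 383.9 N·m.
J_AB = π(0.0492)⁴/32 = 5.75×10^-7 m⁴; J_BC = π(0.0393)⁴/32 = 2.34×10^-7 m⁴; J_CD = π(0.0169)⁴/32 = 8.01×10^-9 m⁴.
θ = (T/G)·Σ L_i/J_i = (383.9/39.4×10⁹)·(0.437/5.75×10^-7 + 0.245/2.34×10^-7 + 0.172/8.01×10^-9) = 0.2269 rad.

13.0°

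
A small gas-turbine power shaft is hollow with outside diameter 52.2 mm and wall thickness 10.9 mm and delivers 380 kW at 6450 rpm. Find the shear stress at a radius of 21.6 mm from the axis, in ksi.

2.73 ksi

ω = 2π·6450/60 = 675.4 rad/s, so T = P/ω = 380×10³ / 675.4 = 562.6 N·m.
J = π(d_o⁴ − d_i⁴)/32 = π(0.0522⁴ − 0.0304⁴)/32 = 6.451×10^-7 m⁴.
Shear stress varies linearly with radius: τ = T·r/J = 562.6 × 0.0216 / 6.451×10^-7 = 1.884×10^7 Pa.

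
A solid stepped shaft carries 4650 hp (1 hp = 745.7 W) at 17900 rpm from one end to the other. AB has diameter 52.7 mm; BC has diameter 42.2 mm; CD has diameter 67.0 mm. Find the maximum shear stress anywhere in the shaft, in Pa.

ω = 2π·17900/60 = 1874 rad/s, so T = P/ω = 4650×745.7 / 1874 = 1850 N·m.
Under the same torque, τ_max = 16T/(πd³) is largest where d is smallest — segment BC (d = 42.2 mm).
τ_max = 16·1850/(π·(0.0422)³) = 1.254×10^8 Pa.

1.25e8 Pa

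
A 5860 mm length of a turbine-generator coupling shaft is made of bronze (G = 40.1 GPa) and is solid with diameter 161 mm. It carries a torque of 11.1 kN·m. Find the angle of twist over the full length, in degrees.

J = πd⁴/32 = π(0.161)⁴/32 = 6.596×10^-5 m⁴.
θ = T·L/(G·J) = 11100 × 5.86 / (40.1×10⁹ × 6.596×10^-5) = 0.02459 rad.

1.41°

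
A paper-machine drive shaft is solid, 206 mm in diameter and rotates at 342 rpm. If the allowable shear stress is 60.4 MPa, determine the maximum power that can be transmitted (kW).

3710 kW

J = πd⁴/32 = π(0.206)⁴/32 = 1.768×10^-4 m⁴.
T_max = τ_allow·J/r = 6.04×10^7 × 1.768×10^-4 / 0.103 = 103700 N·m.
ω = 2π·342/60 = 35.81 rad/s, so P_max = T_max·ω = 3.713×10^6 W.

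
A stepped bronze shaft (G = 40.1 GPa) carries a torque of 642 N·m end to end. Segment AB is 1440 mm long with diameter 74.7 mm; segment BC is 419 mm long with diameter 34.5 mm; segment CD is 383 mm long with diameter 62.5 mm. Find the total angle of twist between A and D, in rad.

0.0599 rad

J_AB = π(0.0747)⁴/32 = 3.06×10^-6 m⁴; J_BC = π(0.0345)⁴/32 = 1.39×10^-7 m⁴; J_CD = π(0.0625)⁴/32 = 1.50×10^-6 m⁴.
θ = (T/G)·Σ L_i/J_i = (642.0/40.1×10⁹)·(1.44/3.06×10^-6 + 0.419/1.39×10^-7 + 0.383/1.50×10^-6) = 0.05987 rad.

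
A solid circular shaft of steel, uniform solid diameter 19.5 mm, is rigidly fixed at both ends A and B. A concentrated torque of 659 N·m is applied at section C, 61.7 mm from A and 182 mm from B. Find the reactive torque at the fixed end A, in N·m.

With uniform GJ and both ends fixed, compatibility θ_AC = θ_CB gives T_A·a = T_B·b, together with T_A + T_B = T₀.
T_A = T₀·b/(a+b) = 659.0·182/243.7 = 492.2 N·m; T_B = 166.8 N·m.

492 N·m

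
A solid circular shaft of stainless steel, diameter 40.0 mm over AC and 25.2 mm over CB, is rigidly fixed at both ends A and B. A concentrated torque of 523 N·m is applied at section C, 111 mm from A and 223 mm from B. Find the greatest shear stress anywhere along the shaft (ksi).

Compatibility: T_A·a/J_AC = T_B·b/J_CB with T_A + T_B = T₀.
J_AC = 2.51×10^-7 m⁴, J_CB = 3.96×10^-8 m⁴, so T_A = T₀·(J_AC/a)/((J_AC/a)+(J_CB/b)) = 485.0 N·m, T_B = 38.03 N·m.
τ in each portion: τ_AC = 3.86×10^7 Pa, τ_CB = 1.21×10^7 Pa; maximum is in AC.
τ_max = T_AC·r/J = 485.0·0.0200/2.51×10^-7 = 3.859×10^7 Pa.

5.60 ksi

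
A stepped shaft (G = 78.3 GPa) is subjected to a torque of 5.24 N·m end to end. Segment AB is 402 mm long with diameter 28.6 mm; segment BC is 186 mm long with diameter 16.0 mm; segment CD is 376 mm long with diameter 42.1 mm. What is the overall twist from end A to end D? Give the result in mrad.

2.43 mrad

J_AB = π(0.0286)⁴/32 = 6.57×10^-8 m⁴; J_BC = π(0.0160)⁴/32 = 6.43×10^-9 m⁴; J_CD = π(0.0421)⁴/32 = 3.08×10^-7 m⁴.
θ = (T/G)·Σ L_i/J_i = (5.240/78.3×10⁹)·(0.402/6.57×10^-8 + 0.186/6.43×10^-9 + 0.376/3.08×10^-7) = 2.426×10^-3 rad.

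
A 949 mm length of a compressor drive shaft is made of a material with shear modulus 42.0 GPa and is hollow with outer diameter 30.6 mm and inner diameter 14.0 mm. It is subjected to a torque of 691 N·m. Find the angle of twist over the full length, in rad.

0.190 rad

J = π(d_o⁴ − d_i⁴)/32 = π(0.0306⁴ − 0.0140⁴)/32 = 8.231×10^-8 m⁴.
θ = T·L/(G·J) = 691.0 × 0.949 / (42.0×10⁹ × 8.231×10^-8) = 0.1897 rad.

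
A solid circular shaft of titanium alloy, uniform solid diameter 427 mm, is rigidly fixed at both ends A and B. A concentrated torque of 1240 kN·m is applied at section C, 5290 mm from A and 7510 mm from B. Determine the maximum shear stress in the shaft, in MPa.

With uniform GJ and both ends fixed, compatibility θ_AC = θ_CB gives T_A·a = T_B·b, together with T_A + T_B = T₀.
T_A = T₀·b/(a+b) = 1.240e6·7510/12800 = 727500 N·m; T_B = 512500 N·m.
τ in each portion: τ_AC = 4.76×10^7 Pa, τ_CB = 3.35×10^7 Pa; maximum is in AC.
τ_max = T_AC·r/J = 727500·0.213/3.26×10^-3 = 4.759×10^7 Pa.

47.6 MPa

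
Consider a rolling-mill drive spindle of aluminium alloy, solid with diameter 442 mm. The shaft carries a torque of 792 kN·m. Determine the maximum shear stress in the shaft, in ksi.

J = πd⁴/32 = π(0.442)⁴/32 = 3.747×10^-3 m⁴.
τ_max = T·r/J = 792000 × 0.221 / 3.747×10^-3 = 4.671×10^7 Pa.

6.78 ksi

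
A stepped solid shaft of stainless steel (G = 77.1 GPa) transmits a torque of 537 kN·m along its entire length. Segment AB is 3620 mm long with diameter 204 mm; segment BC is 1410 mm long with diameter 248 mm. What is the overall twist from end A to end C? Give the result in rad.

0.175 rad

J_AB = π(0.204)⁴/32 = 1.70×10^-4 m⁴; J_BC = π(0.248)⁴/32 = 3.71×10^-4 m⁴.
θ = (T/G)·Σ L_i/J_i = (537000/77.1×10⁹)·(3.62/1.70×10^-4 + 1.41/3.71×10^-4) = 0.1747 rad.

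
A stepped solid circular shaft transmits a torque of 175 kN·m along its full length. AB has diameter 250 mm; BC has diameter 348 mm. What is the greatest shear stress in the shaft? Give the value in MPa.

Under the same torque, τ_max = 16T/(πd³) is largest where d is smallest — segment AB (d = 250 mm).
τ_max = 16·175000/(π·(0.250)³) = 5.704×10^7 Pa.

57.0 MPa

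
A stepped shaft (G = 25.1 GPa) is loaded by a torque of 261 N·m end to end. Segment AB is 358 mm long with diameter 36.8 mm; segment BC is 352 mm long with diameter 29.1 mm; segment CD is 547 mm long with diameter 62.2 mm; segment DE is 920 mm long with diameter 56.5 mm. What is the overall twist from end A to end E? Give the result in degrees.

4.93°

J_AB = π(0.0368)⁴/32 = 1.80×10^-7 m⁴; J_BC = π(0.0291)⁴/32 = 7.04×10^-8 m⁴; J_CD = π(0.0622)⁴/32 = 1.47×10^-6 m⁴; J_DE = π(0.0565)⁴/32 = 1.00×10^-6 m⁴.
θ = (T/G)·Σ L_i/J_i = (261.0/25.1×10⁹)·(0.358/1.80×10^-7 + 0.352/7.04×10^-8 + 0.547/1.47×10^-6 + 0.920/1.00×10^-6) = 0.08610 rad.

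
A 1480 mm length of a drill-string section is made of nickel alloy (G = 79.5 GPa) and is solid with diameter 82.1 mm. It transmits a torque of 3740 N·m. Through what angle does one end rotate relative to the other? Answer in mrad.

J = πd⁴/32 = π(0.0821)⁴/32 = 4.460×10^-6 m⁴.
θ = T·L/(G·J) = 3740 × 1.48 / (79.5×10⁹ × 4.460×10^-6) = 0.01561 rad.

15.6 mrad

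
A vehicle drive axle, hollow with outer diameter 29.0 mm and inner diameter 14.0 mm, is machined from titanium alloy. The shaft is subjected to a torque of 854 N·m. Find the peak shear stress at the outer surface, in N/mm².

J = π(d_o⁴ − d_i⁴)/32 = π(0.0290⁴ − 0.0140⁴)/32 = 6.567×10^-8 m⁴.
τ_max = T·r/J = 854.0 × 0.0145 / 6.567×10^-8 = 1.886×10^8 Pa.

189 N/mm²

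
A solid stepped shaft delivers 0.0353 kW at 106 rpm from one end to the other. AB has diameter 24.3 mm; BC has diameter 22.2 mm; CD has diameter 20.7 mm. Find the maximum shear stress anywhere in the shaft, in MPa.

ω = 2π·106/60 = 11.10 rad/s, so T = P/ω = 0.0353×10³ / 11.10 = 3.180 N·m.
Under the same torque, τ_max = 16T/(πd³) is largest where d is smallest — segment CD (d = 20.7 mm).
τ_max = 16·3.180/(π·(0.0207)³) = 1.826×10^6 Pa.

1.83 MPa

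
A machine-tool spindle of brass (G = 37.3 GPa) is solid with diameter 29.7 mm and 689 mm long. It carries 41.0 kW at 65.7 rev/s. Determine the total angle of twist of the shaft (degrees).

ω = 2π·65.7 = 412.8 rad/s, so T = P/ω = 41.0×10³ / 412.8 = 99.32 N·m.
J = πd⁴/32 = π(0.0297)⁴/32 = 7.639×10^-8 m⁴.
θ = T·L/(G·J) = 99.32 × 0.689 / (37.3×10⁹ × 7.639×10^-8) = 0.02402 rad.

1.38°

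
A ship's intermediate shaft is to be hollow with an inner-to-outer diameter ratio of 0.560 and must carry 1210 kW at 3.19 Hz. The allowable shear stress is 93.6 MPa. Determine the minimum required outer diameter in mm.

154 mm

ω = 2π·3.19 = 20.04 rad/s, so T = P/ω = 1210×10³ / 20.04 = 60370 N·m.
For a hollow shaft with d_i/d_o = 0.560: τ_max = 16T/(π d_o³ (1−k⁴)), so d_o = [16T/(π τ_allow (1−k⁴))]^(1/3) = [16·60370/(π·9.36×10^7·0.9017)]^(1/3) = 0.1539 m.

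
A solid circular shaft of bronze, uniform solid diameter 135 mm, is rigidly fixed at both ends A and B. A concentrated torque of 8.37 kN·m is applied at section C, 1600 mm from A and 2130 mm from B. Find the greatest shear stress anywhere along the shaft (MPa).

With uniform GJ and both ends fixed, compatibility θ_AC = θ_CB gives T_A·a = T_B·b, together with T_A + T_B = T₀.
T_A = T₀·b/(a+b) = 8370·2130/3730 = 4780 N·m; T_B = 3590 N·m.
τ in each portion: τ_AC = 9.89×10^6 Pa, τ_CB = 7.43×10^6 Pa; maximum is in AC.
τ_max = T_AC·r/J = 4780·0.0675/3.26×10^-5 = 9.894×10^6 Pa.

9.89 MPa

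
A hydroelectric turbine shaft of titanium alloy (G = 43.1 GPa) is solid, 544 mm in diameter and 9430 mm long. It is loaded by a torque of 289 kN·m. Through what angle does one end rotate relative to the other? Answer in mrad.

7.35 mrad

J = πd⁴/32 = π(0.544)⁴/32 = 8.598×10^-3 m⁴.
θ = T·L/(G·J) = 289000 × 9.43 / (43.1×10⁹ × 8.598×10^-3) = 7.354×10^-3 rad.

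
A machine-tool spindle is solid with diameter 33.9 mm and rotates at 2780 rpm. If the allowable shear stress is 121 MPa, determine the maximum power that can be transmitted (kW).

269 kW

J = πd⁴/32 = π(0.0339)⁴/32 = 1.297×10^-7 m⁴.
T_max = τ_allow·J/r = 1.21×10^8 × 1.297×10^-7 / 0.0169 = 925.6 N·m.
ω = 2π·2780/60 = 291.1 rad/s, so P_max = T_max·ω = 2.695×10^5 W.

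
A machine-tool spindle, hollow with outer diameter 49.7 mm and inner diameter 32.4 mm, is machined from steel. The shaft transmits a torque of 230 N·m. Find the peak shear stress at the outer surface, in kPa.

J = π(d_o⁴ − d_i⁴)/32 = π(0.0497⁴ − 0.0324⁴)/32 = 4.908×10^-7 m⁴.
τ_max = T·r/J = 230.0 × 0.0249 / 4.908×10^-7 = 1.165×10^7 Pa.

11600 kPa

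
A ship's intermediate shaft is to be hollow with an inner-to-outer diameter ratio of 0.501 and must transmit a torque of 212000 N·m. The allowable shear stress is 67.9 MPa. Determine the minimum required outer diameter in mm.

For a hollow shaft with d_i/d_o = 0.501: τ_max = 16T/(π d_o³ (1−k⁴)), so d_o = [16T/(π τ_allow (1−k⁴))]^(1/3) = [16·212000/(π·6.79×10^7·0.9370)]^(1/3) = 0.2570 m.

257 mm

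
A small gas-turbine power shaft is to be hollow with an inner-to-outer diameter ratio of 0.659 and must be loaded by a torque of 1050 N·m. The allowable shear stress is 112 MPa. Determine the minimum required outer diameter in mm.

For a hollow shaft with d_i/d_o = 0.659: τ_max = 16T/(π d_o³ (1−k⁴)), so d_o = [16T/(π τ_allow (1−k⁴))]^(1/3) = [16·1050/(π·1.12×10^8·0.8114)]^(1/3) = 0.03890 m.

38.9 mm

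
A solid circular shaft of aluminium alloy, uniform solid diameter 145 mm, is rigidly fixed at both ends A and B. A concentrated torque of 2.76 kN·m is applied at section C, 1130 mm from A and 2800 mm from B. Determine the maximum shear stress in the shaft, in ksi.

With uniform GJ and both ends fixed, compatibility θ_AC = θ_CB gives T_A·a = T_B·b, together with T_A + T_B = T₀.
T_A = T₀·b/(a+b) = 2760·2800/3930 = 1966 N·m; T_B = 793.6 N·m.
τ in each portion: τ_AC = 3.29×10^6 Pa, τ_CB = 1.33×10^6 Pa; maximum is in AC.
τ_max = T_AC·r/J = 1966·0.0725/4.34×10^-5 = 3.285×10^6 Pa.

0.476 ksi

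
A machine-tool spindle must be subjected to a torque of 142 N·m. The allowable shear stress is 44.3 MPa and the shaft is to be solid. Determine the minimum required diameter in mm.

25.4 mm

For a solid shaft τ_max = 16T/(πd³), so d = (16T/(π τ_allow))^(1/3) = (16·142.0/(π·4.43×10^7))^(1/3) = 0.02537 m.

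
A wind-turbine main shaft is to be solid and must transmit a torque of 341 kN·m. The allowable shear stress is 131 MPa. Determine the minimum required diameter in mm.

For a solid shaft τ_max = 16T/(πd³), so d = (16T/(π τ_allow))^(1/3) = (16·341000/(π·1.31×10^8))^(1/3) = 0.2367 m.

237 mm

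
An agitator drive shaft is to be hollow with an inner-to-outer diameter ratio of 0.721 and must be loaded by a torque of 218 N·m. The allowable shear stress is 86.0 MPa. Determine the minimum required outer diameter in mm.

For a hollow shaft with d_i/d_o = 0.721: τ_max = 16T/(π d_o³ (1−k⁴)), so d_o = [16T/(π τ_allow (1−k⁴))]^(1/3) = [16·218.0/(π·8.60×10^7·0.7298)]^(1/3) = 0.02606 m.

26.1 mm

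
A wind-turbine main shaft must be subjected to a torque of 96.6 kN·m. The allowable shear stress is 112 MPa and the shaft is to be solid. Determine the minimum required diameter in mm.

164 mm

For a solid shaft τ_max = 16T/(πd³), so d = (16T/(π τ_allow))^(1/3) = (16·96600/(π·1.12×10^8))^(1/3) = 0.1638 m.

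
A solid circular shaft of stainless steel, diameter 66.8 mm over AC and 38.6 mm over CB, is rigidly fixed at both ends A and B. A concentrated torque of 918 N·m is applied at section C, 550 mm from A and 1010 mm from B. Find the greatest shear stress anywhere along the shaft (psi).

2140 psi

Compatibility: T_A·a/J_AC = T_B·b/J_CB with T_A + T_B = T₀.
J_AC = 1.95×10^-6 m⁴, J_CB = 2.18×10^-7 m⁴, so T_A = T₀·(J_AC/a)/((J_AC/a)+(J_CB/b)) = 865.5 N·m, T_B = 52.54 N·m.
τ in each portion: τ_AC = 1.48×10^7 Pa, τ_CB = 4.65×10^6 Pa; maximum is in AC.
τ_max = T_AC·r/J = 865.5·0.0334/1.95×10^-6 = 1.479×10^7 Pa.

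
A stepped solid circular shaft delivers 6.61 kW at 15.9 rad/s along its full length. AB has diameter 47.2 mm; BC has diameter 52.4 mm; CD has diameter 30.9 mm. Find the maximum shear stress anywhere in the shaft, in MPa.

ω = 15.9 rad/s, so T = P/ω = 6.61×10³ / 15.90 = 415.7 N·m.
Under the same torque, τ_max = 16T/(πd³) is largest where d is smallest — segment CD (d = 30.9 mm).
τ_max = 16·415.7/(π·(0.0309)³) = 7.176×10^7 Pa.

71.8 MPa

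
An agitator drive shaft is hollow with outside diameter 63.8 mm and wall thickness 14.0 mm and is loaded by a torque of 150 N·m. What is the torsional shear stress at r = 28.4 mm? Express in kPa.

2910 kPa

J = π(d_o⁴ − d_i⁴)/32 = π(0.0638⁴ − 0.0358⁴)/32 = 1.465×10^-6 m⁴.
Shear stress varies linearly with radius: τ = T·r/J = 150.0 × 0.0284 / 1.465×10^-6 = 2.907×10^6 Pa.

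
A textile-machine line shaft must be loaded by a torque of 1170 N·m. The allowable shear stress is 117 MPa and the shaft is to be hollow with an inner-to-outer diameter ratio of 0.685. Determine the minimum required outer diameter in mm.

For a hollow shaft with d_i/d_o = 0.685: τ_max = 16T/(π d_o³ (1−k⁴)), so d_o = [16T/(π τ_allow (1−k⁴))]^(1/3) = [16·1170/(π·1.17×10^8·0.7798)]^(1/3) = 0.04027 m.

40.3 mm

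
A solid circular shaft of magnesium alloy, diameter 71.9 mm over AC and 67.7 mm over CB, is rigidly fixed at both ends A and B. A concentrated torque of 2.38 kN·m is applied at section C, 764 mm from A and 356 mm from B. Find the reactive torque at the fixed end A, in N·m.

Compatibility: T_A·a/J_AC = T_B·b/J_CB with T_A + T_B = T₀.
J_AC = 2.62×10^-6 m⁴, J_CB = 2.06×10^-6 m⁴, so T_A = T₀·(J_AC/a)/((J_AC/a)+(J_CB/b)) = 885.8 N·m, T_B = 1494 N·m.

886 N·m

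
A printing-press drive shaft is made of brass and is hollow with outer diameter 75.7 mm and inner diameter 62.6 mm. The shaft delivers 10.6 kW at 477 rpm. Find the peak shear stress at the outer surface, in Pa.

4.68e6 Pa

ω = 2π·477/60 = 49.95 rad/s, so T = P/ω = 10.6×10³ / 49.95 = 212.2 N·m.
J = π(d_o⁴ − d_i⁴)/32 = π(0.0757⁴ − 0.0626⁴)/32 = 1.716×10^-6 m⁴.
τ_max = T·r/J = 212.2 × 0.0379 / 1.716×10^-6 = 4.680×10^6 Pa.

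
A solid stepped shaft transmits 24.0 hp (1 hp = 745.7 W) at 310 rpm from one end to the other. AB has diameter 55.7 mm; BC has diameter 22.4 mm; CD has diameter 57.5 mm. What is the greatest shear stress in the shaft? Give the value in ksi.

ω = 2π·310/60 = 32.46 rad/s, so T = P/ω = 24.0×745.7 / 32.46 = 551.3 N·m.
Under the same torque, τ_max = 16T/(πd³) is largest where d is smallest — segment BC (d = 22.4 mm).
τ_max = 16·551.3/(π·(0.0224)³) = 2.498×10^8 Pa.

36.2 ksi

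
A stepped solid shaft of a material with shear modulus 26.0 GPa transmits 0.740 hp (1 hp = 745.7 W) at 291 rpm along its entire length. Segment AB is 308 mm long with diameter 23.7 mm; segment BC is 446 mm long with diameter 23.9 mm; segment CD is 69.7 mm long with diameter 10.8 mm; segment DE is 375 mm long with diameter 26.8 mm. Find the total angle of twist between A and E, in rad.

0.0581 rad

ω = 2π·291/60 = 30.47 rad/s, so T = P/ω = 0.740×745.7 / 30.47 = 18.11 N·m.
J_AB = π(0.0237)⁴/32 = 3.10×10^-8 m⁴; J_BC = π(0.0239)⁴/32 = 3.20×10^-8 m⁴; J_CD = π(0.0108)⁴/32 = 1.34×10^-9 m⁴; J_DE = π(0.0268)⁴/32 = 5.06×10^-8 m⁴.
θ = (T/G)·Σ L_i/J_i = (18.11/26.0×10⁹)·(0.308/3.10×10^-8 + 0.446/3.20×10^-8 + 0.0697/1.34×10^-9 + 0.375/5.06×10^-8) = 0.05812 rad.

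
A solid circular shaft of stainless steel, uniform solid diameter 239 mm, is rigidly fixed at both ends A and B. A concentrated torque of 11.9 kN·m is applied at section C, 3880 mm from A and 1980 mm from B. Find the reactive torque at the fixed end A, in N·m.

4020 N·m

With uniform GJ and both ends fixed, compatibility θ_AC = θ_CB gives T_A·a = T_B·b, together with T_A + T_B = T₀.
T_A = T₀·b/(a+b) = 11900·1980/5860 = 4021 N·m; T_B = 7879 N·m.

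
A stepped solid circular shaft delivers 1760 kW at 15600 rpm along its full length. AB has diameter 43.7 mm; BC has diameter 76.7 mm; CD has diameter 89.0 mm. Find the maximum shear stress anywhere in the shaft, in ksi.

ω = 2π·15600/60 = 1634 rad/s, so T = P/ω = 1760×10³ / 1634 = 1077 N·m.
Under the same torque, τ_max = 16T/(πd³) is largest where d is smallest — segment AB (d = 43.7 mm).
τ_max = 16·1077/(π·(0.0437)³) = 6.575×10^7 Pa.

9.54 ksi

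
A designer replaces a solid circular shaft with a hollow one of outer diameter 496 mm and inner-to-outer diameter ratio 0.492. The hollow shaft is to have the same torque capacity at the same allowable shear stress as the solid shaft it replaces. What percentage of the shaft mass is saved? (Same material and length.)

21.1 %

Equal τ_max and T ⇒ the solid shaft needs d_s³ = d_o³(1−k⁴), so d_s = 496·(1−0.492⁴)^(1/3) = 486.1 mm.
Area ratio A_h/A_s = d_o²(1−k²)/d_s² = (1−k²)/(1−k⁴)^(2/3) = 0.7891.
Mass saving = 1 − 0.7891 = 21.1 %.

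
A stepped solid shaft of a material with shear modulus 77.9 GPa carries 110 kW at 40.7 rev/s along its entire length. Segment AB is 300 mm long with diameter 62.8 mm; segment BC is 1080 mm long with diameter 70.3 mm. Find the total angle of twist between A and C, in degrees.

0.205°

ω = 2π·40.7 = 255.7 rad/s, so T = P/ω = 110×10³ / 255.7 = 430.1 N·m.
J_AB = π(0.0628)⁴/32 = 1.53×10^-6 m⁴; J_BC = π(0.0703)⁴/32 = 2.40×10^-6 m⁴.
θ = (T/G)·Σ L_i/J_i = (430.1/77.9×10⁹)·(0.300/1.53×10^-6 + 1.08/2.40×10^-6) = 3.572×10^-3 rad.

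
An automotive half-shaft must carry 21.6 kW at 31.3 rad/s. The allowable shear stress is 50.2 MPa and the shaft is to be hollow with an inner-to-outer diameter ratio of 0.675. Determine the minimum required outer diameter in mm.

ω = 31.3 rad/s, so T = P/ω = 21.6×10³ / 31.30 = 690.1 N·m.
For a hollow shaft with d_i/d_o = 0.675: τ_max = 16T/(π d_o³ (1−k⁴)), so d_o = [16T/(π τ_allow (1−k⁴))]^(1/3) = [16·690.1/(π·5.02×10^7·0.7924)]^(1/3) = 0.04454 m.

44.5 mm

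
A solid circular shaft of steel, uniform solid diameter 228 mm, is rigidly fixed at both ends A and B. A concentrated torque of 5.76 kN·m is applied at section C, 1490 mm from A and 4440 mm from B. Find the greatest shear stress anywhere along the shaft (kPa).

1850 kPa

With uniform GJ and both ends fixed, compatibility θ_AC = θ_CB gives T_A·a = T_B·b, together with T_A + T_B = T₀.
T_A = T₀·b/(a+b) = 5760·4440/5930 = 4313 N·m; T_B = 1447 N·m.
τ in each portion: τ_AC = 1.85×10^6 Pa, τ_CB = 6.22×10^5 Pa; maximum is in AC.
τ_max = T_AC·r/J = 4313·0.114/2.65×10^-4 = 1.853×10^6 Pa.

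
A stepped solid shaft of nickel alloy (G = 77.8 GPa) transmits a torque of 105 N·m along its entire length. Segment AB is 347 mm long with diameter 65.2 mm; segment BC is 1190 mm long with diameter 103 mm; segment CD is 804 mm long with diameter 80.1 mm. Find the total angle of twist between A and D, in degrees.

J_AB = π(0.0652)⁴/32 = 1.77×10^-6 m⁴; J_BC = π(0.103)⁴/32 = 1.10×10^-5 m⁴; J_CD = π(0.0801)⁴/32 = 4.04×10^-6 m⁴.
θ = (T/G)·Σ L_i/J_i = (105.0/77.8×10⁹)·(0.347/1.77×10^-6 + 1.19/1.10×10^-5 + 0.804/4.04×10^-6) = 6.778×10^-4 rad.

0.0388°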